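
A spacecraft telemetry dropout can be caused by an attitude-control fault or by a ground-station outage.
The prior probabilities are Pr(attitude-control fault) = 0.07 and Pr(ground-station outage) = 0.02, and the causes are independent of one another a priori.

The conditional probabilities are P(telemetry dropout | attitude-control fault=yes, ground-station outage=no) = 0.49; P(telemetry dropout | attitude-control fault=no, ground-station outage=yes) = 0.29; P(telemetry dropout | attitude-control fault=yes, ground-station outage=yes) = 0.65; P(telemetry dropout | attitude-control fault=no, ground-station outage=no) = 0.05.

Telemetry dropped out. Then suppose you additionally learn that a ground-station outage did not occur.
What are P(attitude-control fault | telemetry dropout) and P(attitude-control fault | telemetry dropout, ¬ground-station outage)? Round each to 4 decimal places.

Enumerate the 4 (attitude-control fault, ground-station outage) configurations and weight by the priors:
  P(telemetry dropout) = 0.05·0.93·0.98 + 0.29·0.93·0.02 + 0.49·0.07·0.98 + 0.65·0.07·0.02
        = 0.045570 + 0.005394 + 0.033614 + 0.000910 = 0.085488
Keeping only the attitude-control fault-present terms gives 0.034524, so
  P(attitude-control fault | telemetry dropout) = 0.034524 / 0.085488 ≈ 0.4038

With the extra evidence:
P(telemetry dropout | ¬ground-station outage) = 0.05×0.93 + 0.49×0.07 = 0.046500 + 0.034300 = 0.080800
Of this, 0.034300 comes from 0.49×0.07 (the attitude-control fault=true cases).
Hence the posterior is 0.034300/0.080800 ≈ 0.4245.

P(attitude-control fault | telemetry dropout) ≈ 0.4038; P(attitude-control fault | telemetry dropout, ¬ground-station outage) ≈ 0.4245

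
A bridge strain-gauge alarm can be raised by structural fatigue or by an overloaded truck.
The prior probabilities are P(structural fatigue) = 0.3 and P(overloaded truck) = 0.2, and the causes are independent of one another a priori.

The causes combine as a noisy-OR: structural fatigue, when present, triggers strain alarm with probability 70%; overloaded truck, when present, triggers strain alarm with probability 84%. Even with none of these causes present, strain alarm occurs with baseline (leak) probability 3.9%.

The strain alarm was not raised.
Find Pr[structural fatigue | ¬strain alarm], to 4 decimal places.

Under noisy-OR, P(strain alarm | causes) = 1 − (1−0.039)·∏(1−qᵢ) over the active causes.
P(¬strain alarm) = 0.961×0.7×0.8 + 0.15376×0.7×0.2 + 0.2883×0.3×0.8 + 0.046128×0.3×0.2 = 0.538160 + 0.021526 + 0.069192 + 0.002768 = 0.631646
The structural fatigue-present share is 0.069192 + 0.002768 = 0.071960.
Hence the posterior is 0.071960/0.631646 ≈ 0.1139.

Pr[structural fatigue | ¬strain alarm] ≈ 0.1139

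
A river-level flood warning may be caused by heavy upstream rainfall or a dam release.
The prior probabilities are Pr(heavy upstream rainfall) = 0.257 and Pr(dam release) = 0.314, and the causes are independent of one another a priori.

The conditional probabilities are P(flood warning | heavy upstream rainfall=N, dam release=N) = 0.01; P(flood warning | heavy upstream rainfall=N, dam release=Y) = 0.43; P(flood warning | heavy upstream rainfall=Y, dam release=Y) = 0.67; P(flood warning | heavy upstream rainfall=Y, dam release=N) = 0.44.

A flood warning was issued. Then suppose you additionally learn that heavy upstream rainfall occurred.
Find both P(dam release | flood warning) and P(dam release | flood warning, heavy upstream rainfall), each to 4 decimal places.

P(dam release | flood warning) ≈ 0.6513; P(dam release | flood warning, heavy upstream rainfall) ≈ 0.4107

Numerator (weight on configurations with dam release): 0.100320 + 0.054068 = 0.154388
The normalizing constant is 0.01*0.743*0.686 + 0.43*0.743*0.314 + 0.44*0.257*0.686 + 0.67*0.257*0.314 = 0.237058
P(dam release | flood warning) = 0.154388/0.237058 ≈ 0.6513

Now condition on the additional information:
P(flood warning | heavy upstream rainfall) = 0.44×0.686 + 0.67×0.314 = 0.301840 + 0.210380 = 0.512220
Of this, 0.210380 comes from 0.67×0.314 (the dam release=true cases).
Hence the posterior is 0.210380/0.512220 ≈ 0.4107.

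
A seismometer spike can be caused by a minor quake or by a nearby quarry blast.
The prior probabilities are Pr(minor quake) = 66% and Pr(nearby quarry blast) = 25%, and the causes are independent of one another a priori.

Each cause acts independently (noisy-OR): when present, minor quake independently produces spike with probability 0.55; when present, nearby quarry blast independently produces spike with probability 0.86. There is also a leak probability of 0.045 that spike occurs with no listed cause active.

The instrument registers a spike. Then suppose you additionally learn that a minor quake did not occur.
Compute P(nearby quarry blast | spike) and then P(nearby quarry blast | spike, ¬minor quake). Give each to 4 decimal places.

Under noisy-OR, P(spike | causes) = 1 − (1−0.045)·∏(1−qᵢ) over the active causes.
By total probability over the 4 (minor quake, nearby quarry blast) configurations:
  P(spike) = 0.045·0.34·0.75 + 0.8663·0.34·0.25 + 0.57025·0.66·0.75 + 0.939835·0.66·0.25
        = 0.011475 + 0.073636 + 0.282274 + 0.155073 = 0.522458
Configurations with nearby quarry blast contribute 0.228709, so
  P(nearby quarry blast | spike) = 0.228709 / 0.522458 ≈ 0.4378

Now condition on the additional information:
Sum P(spike|·) weighted by the priors over both values of nearby quarry blast:
  P(spike | ¬minor quake) = 0.045×0.75 + 0.8663×0.25
        = 0.033750 + 0.216575 = 0.250325
Configurations with nearby quarry blast contribute 0.216575, so
  P(nearby quarry blast | spike, ¬minor quake) = 0.216575 / 0.250325 ≈ 0.8652

P(nearby quarry blast | spike) ≈ 0.4378; P(nearby quarry blast | spike, ¬minor quake) ≈ 0.8652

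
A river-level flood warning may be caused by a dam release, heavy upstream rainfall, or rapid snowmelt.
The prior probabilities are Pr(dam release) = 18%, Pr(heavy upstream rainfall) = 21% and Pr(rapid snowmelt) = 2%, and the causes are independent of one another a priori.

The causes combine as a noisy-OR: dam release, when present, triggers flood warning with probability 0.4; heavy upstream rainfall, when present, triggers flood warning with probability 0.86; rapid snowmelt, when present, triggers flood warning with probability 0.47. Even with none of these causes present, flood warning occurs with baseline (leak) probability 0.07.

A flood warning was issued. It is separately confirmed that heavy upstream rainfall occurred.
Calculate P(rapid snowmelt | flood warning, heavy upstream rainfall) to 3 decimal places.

Under noisy-OR, P(flood warning | causes) = 1 − (1−0.07)·∏(1−qᵢ) over the active causes.
Enumerate the 4 (dam release, rapid snowmelt) configurations and weight by the priors:
  P(flood warning | heavy upstream rainfall) = 0.8698*0.82*0.98 + 0.930994*0.82*0.02 + 0.92188*0.18*0.98 + 0.958596*0.18*0.02
        = 0.698971 + 0.015268 + 0.162620 + 0.003451 = 0.880310
The terms with rapid snowmelt present sum to 0.018719, so
  P(rapid snowmelt | flood warning, heavy upstream rainfall) = 0.018719 / 0.880310 ≈ 0.021

P(rapid snowmelt | flood warning, heavy upstream rainfall) ≈ 0.021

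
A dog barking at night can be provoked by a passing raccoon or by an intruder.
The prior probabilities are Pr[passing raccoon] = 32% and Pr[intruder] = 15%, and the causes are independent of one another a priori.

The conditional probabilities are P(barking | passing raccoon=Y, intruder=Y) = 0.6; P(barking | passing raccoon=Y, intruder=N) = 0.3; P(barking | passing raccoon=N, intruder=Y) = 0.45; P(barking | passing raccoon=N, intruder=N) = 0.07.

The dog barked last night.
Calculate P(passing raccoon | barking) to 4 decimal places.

For the numerator, keep only passing raccoon=true terms: 0.081600 + 0.028800 = 0.110400
Denominator P(barking): 0.07*0.68*0.85 + 0.45*0.68*0.15 + 0.3*0.32*0.85 + 0.6*0.32*0.15 = 0.196760
Posterior = 0.110400 / 0.196760 ≈ 0.5611

P(passing raccoon | barking) ≈ 0.5611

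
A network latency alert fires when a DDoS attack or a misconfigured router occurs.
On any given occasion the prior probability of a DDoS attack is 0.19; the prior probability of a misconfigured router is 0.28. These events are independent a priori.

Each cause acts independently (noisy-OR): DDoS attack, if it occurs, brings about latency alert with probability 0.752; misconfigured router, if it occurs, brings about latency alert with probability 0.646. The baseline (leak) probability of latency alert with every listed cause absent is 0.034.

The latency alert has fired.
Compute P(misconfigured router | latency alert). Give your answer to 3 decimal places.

P(misconfigured router | latency alert) ≈ 0.615

Under noisy-OR, P(latency alert | causes) = 1 − (1−0.034)·∏(1−qᵢ) over the active causes.
Enumerate the 4 (DDoS attack, misconfigured router) configurations and weight by the priors:
  P(latency alert) = 0.034·0.81·0.72 + 0.658036·0.81·0.28 + 0.760432·0.19·0.72 + 0.915193·0.19·0.28
        = 0.019829 + 0.149243 + 0.104027 + 0.048688 = 0.321787
The terms with misconfigured router present sum to 0.197931, so
  P(misconfigured router | latency alert) = 0.197931 / 0.321787 ≈ 0.615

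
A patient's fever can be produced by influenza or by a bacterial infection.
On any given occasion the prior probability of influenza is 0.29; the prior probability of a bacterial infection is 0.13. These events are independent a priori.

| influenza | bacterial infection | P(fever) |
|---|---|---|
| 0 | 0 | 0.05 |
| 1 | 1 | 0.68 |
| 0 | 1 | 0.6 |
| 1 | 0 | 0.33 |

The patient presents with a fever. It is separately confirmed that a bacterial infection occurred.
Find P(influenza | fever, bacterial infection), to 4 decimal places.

P(influenza | fever, bacterial infection) ≈ 0.3164

P(fever | bacterial infection) = 0.6·0.71 + 0.68·0.29 = 0.426000 + 0.197200 = 0.623200
Of this, 0.197200 comes from 0.68·0.29 (the influenza=true cases).
P(influenza | fever, bacterial infection) = 0.197200 / 0.623200 ≈ 0.3164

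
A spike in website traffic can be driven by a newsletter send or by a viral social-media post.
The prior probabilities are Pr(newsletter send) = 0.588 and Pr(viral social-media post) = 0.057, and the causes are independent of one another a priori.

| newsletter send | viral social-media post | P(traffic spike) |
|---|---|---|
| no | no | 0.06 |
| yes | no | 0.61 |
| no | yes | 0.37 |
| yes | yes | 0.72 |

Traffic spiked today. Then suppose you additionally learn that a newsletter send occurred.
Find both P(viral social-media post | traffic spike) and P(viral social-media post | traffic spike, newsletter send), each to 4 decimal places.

P(traffic spike) = 0.06×0.412×0.943 + 0.37×0.412×0.057 + 0.61×0.588×0.943 + 0.72×0.588×0.057 = 0.023311 + 0.008689 + 0.338235 + 0.024132 = 0.394367
Restricting to configurations with viral social-media post present: 0.008689 + 0.024132 = 0.032821.
Hence the posterior is 0.032821/0.394367 ≈ 0.0832.

Now also conditioning on newsletter send=true:
P(traffic spike | newsletter send) = 0.61*0.943 + 0.72*0.057 = 0.575230 + 0.041040 = 0.616270
Of this, 0.041040 comes from 0.72*0.057 (the viral social-media post=true cases).
Hence the posterior is 0.041040/0.616270 ≈ 0.0666.

P(viral social-media post | traffic spike) ≈ 0.0832; P(viral social-media post | traffic spike, newsletter send) ≈ 0.0666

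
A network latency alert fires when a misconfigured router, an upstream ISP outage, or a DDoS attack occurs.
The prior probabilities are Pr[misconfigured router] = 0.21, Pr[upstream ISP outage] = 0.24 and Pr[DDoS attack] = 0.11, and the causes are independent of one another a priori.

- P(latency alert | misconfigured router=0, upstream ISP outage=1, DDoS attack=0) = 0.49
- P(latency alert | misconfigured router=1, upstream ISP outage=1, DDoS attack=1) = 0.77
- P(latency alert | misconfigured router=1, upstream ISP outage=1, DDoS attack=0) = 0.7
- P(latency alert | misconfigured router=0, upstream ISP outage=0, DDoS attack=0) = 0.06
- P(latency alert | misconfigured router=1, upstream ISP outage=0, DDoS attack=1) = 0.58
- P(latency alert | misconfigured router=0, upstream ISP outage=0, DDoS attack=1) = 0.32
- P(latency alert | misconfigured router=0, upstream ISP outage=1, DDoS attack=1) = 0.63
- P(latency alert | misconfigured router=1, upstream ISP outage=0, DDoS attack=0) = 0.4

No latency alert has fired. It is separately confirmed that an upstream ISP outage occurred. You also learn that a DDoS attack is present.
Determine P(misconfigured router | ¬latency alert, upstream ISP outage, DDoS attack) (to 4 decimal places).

By total probability over both values of misconfigured router:
  P(¬latency alert | upstream ISP outage, DDoS attack) = 0.37*0.79 + 0.23*0.21
        = 0.292300 + 0.048300 = 0.340600
The terms with misconfigured router present sum to 0.048300, so
  P(misconfigured router | ¬latency alert, upstream ISP outage, DDoS attack) = 0.048300 / 0.340600 ≈ 0.1418

P(misconfigured router | ¬latency alert, upstream ISP outage, DDoS attack) ≈ 0.1418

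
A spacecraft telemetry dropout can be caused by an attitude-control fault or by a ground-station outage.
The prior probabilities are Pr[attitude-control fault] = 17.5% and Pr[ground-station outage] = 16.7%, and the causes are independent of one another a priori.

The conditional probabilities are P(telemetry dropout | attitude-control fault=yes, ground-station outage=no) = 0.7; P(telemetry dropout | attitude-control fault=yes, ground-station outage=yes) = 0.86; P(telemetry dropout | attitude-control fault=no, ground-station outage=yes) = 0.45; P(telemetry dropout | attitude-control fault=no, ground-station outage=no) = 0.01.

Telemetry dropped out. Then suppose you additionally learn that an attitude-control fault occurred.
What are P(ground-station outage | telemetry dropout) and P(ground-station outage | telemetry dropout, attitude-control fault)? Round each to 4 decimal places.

P(telemetry dropout) = 0.01·0.825·0.833 + 0.45·0.825·0.167 + 0.7·0.175·0.833 + 0.86·0.175·0.167 = 0.006872 + 0.061999 + 0.102042 + 0.025133 = 0.196046
Restricting to configurations with ground-station outage present: 0.061999 + 0.025133 = 0.087132.
P(ground-station outage | telemetry dropout) = 0.087132 / 0.196046 ≈ 0.4444

With the extra evidence:
By total probability over both values of ground-station outage:
  P(telemetry dropout | attitude-control fault) = 0.7×0.833 + 0.86×0.167
        = 0.583100 + 0.143620 = 0.726720
The terms with ground-station outage present sum to 0.143620, so
  P(ground-station outage | telemetry dropout, attitude-control fault) = 0.143620 / 0.726720 ≈ 0.1976

P(ground-station outage | telemetry dropout) ≈ 0.4444; P(ground-station outage | telemetry dropout, attitude-control fault) ≈ 0.1976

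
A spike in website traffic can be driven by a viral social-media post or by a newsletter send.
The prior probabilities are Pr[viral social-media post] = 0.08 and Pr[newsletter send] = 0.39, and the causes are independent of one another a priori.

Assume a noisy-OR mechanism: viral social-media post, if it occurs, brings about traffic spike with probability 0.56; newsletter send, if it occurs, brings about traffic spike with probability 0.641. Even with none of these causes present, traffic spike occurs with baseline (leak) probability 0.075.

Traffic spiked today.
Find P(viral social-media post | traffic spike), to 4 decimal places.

Under noisy-OR, P(traffic spike | causes) = 1 − (1−0.075)·∏(1−qᵢ) over the active causes.
Enumerate the 4 (viral social-media post, newsletter send) configurations and weight by the priors:
  P(traffic spike) = 0.075·0.92·0.61 + 0.667925·0.92·0.39 + 0.593·0.08·0.61 + 0.853887·0.08·0.39
        = 0.042090 + 0.239651 + 0.028938 + 0.026641 = 0.337320
Keeping only the viral social-media post-present terms gives 0.055579, so
  P(viral social-media post | traffic spike) = 0.055579 / 0.337320 ≈ 0.1648

P(viral social-media post | traffic spike) ≈ 0.1648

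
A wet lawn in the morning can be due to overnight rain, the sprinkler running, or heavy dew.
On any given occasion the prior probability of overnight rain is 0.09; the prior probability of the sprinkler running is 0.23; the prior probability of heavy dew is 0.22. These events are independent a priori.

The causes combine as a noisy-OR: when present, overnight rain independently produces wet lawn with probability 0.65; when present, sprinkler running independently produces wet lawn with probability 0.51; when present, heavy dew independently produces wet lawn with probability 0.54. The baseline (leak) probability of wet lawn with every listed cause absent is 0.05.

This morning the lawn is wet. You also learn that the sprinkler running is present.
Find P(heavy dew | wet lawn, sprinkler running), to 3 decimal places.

P(heavy dew | wet lawn, sprinkler running) ≈ 0.286

Under noisy-OR, P(wet lawn | causes) = 1 − (1−0.05)·∏(1−qᵢ) over the active causes.
Numerator (weight on configurations with heavy dew): 0.157331 + 0.018316 = 0.175647
The normalizing constant is 0.5345·0.91·0.78 + 0.78587·0.91·0.22 + 0.837075·0.09·0.78 + 0.925055·0.09·0.22 = 0.613798
Posterior = 0.175647 / 0.613798 ≈ 0.286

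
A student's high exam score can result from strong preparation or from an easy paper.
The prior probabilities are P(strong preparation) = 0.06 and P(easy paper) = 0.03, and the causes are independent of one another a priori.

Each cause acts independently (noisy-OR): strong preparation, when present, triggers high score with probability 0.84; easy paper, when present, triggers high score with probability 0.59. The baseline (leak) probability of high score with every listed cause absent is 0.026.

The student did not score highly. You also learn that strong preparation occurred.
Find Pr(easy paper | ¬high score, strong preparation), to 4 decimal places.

Under noisy-OR, P(high score | causes) = 1 − (1−0.026)·∏(1−qᵢ) over the active causes.
Sum P(¬high score|·) weighted by the priors over both values of easy paper:
  P(¬high score | strong preparation) = 0.15584×0.97 + 0.063894×0.03
        = 0.151165 + 0.001917 = 0.153082
The terms with easy paper present sum to 0.001917, so
  P(easy paper | ¬high score, strong preparation) = 0.001917 / 0.153082 ≈ 0.0125

Pr(easy paper | ¬high score, strong preparation) ≈ 0.0125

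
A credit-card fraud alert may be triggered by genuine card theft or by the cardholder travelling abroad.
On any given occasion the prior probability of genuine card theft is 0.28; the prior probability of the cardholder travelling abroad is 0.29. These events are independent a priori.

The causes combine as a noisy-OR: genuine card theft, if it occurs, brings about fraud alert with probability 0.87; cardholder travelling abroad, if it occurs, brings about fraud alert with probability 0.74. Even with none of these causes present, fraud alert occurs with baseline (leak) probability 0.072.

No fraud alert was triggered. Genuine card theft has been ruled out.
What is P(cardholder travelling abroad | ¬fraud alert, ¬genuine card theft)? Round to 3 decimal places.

P(cardholder travelling abroad | ¬fraud alert, ¬genuine card theft) ≈ 0.096

Under noisy-OR, P(fraud alert | causes) = 1 − (1−0.072)·∏(1−qᵢ) over the active causes.
For the numerator, keep only cardholder travelling abroad=true terms: 0.24128*0.29 = 0.069971
Denominator P(¬fraud alert | ¬genuine card theft): 0.928*0.71 + 0.24128*0.29 = 0.728851
P(cardholder travelling abroad | ¬fraud alert, ¬genuine card theft) = 0.069971/0.728851 ≈ 0.096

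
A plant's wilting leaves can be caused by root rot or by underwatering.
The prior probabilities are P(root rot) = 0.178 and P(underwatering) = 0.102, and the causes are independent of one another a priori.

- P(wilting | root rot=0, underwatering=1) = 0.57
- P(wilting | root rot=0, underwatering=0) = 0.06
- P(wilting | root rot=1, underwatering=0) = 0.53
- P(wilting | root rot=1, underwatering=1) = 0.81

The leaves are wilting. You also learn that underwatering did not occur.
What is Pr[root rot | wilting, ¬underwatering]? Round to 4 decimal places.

Weight on root rot=true, given the evidence: 0.53×0.178 = 0.094340
The normalizing constant is 0.06×0.822 + 0.53×0.178 = 0.143660
P(root rot | wilting, ¬underwatering) = 0.094340/0.143660 ≈ 0.6567

Pr[root rot | wilting, ¬underwatering] ≈ 0.6567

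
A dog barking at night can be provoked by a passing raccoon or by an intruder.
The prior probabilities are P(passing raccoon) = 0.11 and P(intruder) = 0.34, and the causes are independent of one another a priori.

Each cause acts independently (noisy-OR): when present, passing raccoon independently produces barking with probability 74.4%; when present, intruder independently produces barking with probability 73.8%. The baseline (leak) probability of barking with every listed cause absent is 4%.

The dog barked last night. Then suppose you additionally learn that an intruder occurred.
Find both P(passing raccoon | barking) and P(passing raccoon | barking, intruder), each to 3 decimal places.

P(passing raccoon | barking) ≈ 0.264; P(passing raccoon | barking, intruder) ≈ 0.134

Under noisy-OR, P(barking | causes) = 1 − (1−0.04)·∏(1−qᵢ) over the active causes.
P(barking) = 0.04·0.89·0.66 + 0.74848·0.89·0.34 + 0.75424·0.11·0.66 + 0.935611·0.11·0.34 = 0.023496 + 0.226490 + 0.054758 + 0.034992 = 0.339736
The passing raccoon-present share is 0.054758 + 0.034992 = 0.089750.
P(passing raccoon | barking) = 0.089750 / 0.339736 ≈ 0.264

With the extra evidence:
By total probability over both values of passing raccoon:
  P(barking | intruder) = 0.74848·0.89 + 0.935611·0.11
        = 0.666147 + 0.102917 = 0.769064
Configurations with passing raccoon contribute 0.102917, so
  P(passing raccoon | barking, intruder) = 0.102917 / 0.769064 ≈ 0.134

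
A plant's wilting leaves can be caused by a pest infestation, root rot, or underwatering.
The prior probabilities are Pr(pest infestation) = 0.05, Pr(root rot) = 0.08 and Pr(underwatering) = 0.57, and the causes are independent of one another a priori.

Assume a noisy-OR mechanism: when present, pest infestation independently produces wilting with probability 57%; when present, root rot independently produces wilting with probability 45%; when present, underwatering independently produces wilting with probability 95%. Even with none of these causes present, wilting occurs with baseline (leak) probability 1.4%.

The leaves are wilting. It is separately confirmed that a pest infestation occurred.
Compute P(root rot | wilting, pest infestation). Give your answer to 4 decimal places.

P(root rot | wilting, pest infestation) ≈ 0.0879

Under noisy-OR, P(wilting | causes) = 1 − (1−0.014)·∏(1−qᵢ) over the active causes.
By total probability over the 4 (root rot, underwatering) configurations:
  P(wilting | pest infestation) = 0.57602×0.92×0.43 + 0.978801×0.92×0.57 + 0.766811×0.08×0.43 + 0.988341×0.08×0.57
        = 0.227874 + 0.513283 + 0.026378 + 0.045068 = 0.812603
Keeping only the root rot-present terms gives 0.071446, so
  P(root rot | wilting, pest infestation) = 0.071446 / 0.812603 ≈ 0.0879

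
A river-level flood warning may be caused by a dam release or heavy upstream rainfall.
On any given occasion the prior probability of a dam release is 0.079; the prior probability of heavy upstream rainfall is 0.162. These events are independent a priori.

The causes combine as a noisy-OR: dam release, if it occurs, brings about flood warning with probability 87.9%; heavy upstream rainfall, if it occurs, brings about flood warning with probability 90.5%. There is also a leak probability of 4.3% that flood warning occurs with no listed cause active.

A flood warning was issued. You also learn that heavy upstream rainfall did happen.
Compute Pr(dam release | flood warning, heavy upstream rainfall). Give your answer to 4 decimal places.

Under noisy-OR, P(flood warning | causes) = 1 − (1−0.043)·∏(1−qᵢ) over the active causes.
P(flood warning | heavy upstream rainfall) = 0.909085*0.921 + 0.988999*0.079 = 0.837267 + 0.078131 = 0.915398
Restricting to configurations with dam release present: 0.988999*0.079 = 0.078131.
P(dam release | flood warning, heavy upstream rainfall) = 0.078131 / 0.915398 ≈ 0.0854

Pr(dam release | flood warning, heavy upstream rainfall) ≈ 0.0854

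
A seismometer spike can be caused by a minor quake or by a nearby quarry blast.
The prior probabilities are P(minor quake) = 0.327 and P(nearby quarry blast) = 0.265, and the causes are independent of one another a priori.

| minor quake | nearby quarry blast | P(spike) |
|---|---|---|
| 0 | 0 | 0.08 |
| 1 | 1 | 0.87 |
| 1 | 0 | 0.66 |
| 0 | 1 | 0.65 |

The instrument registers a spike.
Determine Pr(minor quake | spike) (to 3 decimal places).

P(spike) = 0.08*0.673*0.735 + 0.65*0.673*0.265 + 0.66*0.327*0.735 + 0.87*0.327*0.265 = 0.039572 + 0.115924 + 0.158628 + 0.075390 = 0.389514
The minor quake-present share is 0.158628 + 0.075390 = 0.234018.
So P(minor quake | spike) = 0.234018/0.389514 ≈ 0.601.

Pr(minor quake | spike) ≈ 0.601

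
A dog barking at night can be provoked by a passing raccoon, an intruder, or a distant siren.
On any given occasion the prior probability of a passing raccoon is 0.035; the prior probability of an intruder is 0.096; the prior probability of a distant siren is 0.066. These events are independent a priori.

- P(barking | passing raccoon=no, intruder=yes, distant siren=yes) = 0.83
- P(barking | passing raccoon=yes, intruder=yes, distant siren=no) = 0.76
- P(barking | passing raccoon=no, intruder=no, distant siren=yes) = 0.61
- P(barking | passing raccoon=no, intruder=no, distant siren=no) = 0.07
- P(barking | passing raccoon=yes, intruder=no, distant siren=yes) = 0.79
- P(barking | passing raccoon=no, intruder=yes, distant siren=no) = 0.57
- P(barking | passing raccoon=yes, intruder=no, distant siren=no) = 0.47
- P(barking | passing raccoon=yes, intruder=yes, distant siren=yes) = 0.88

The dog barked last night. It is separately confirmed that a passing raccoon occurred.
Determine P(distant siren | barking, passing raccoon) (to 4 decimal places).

Weight on distant siren=true, given the evidence: 0.047135 + 0.005576 = 0.052711
Normalizer over all consistent configurations: 0.47*0.904*0.934 + 0.79*0.904*0.066 + 0.76*0.096*0.934 + 0.88*0.096*0.066 = 0.517694
P(distant siren | barking, passing raccoon) = 0.052711/0.517694 ≈ 0.1018

P(distant siren | barking, passing raccoon) ≈ 0.1018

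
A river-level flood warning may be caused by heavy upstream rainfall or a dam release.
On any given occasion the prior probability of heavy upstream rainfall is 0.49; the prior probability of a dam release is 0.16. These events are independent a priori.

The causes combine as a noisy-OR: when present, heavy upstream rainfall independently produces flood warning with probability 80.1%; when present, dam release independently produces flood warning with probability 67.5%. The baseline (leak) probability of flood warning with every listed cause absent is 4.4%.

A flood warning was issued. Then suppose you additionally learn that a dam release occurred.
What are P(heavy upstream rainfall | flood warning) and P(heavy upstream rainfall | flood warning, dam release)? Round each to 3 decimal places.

P(heavy upstream rainfall | flood warning) ≈ 0.844; P(heavy upstream rainfall | flood warning, dam release) ≈ 0.567

Under noisy-OR, P(flood warning | causes) = 1 − (1−0.044)·∏(1−qᵢ) over the active causes.
Sum P(flood warning|·) weighted by the priors over the 4 (heavy upstream rainfall, dam release) configurations:
  P(flood warning) = 0.044×0.51×0.84 + 0.6893×0.51×0.16 + 0.809756×0.49×0.84 + 0.938171×0.49×0.16
        = 0.018850 + 0.056247 + 0.333296 + 0.073553 = 0.481946
Configurations with heavy upstream rainfall contribute 0.406849, so
  P(heavy upstream rainfall | flood warning) = 0.406849 / 0.481946 ≈ 0.844

With the extra evidence:
Sum P(flood warning|·) weighted by the priors over both values of heavy upstream rainfall:
  P(flood warning | dam release) = 0.6893·0.51 + 0.938171·0.49
        = 0.351543 + 0.459704 = 0.811247
Keeping only the heavy upstream rainfall-present terms gives 0.459704, so
  P(heavy upstream rainfall | flood warning, dam release) = 0.459704 / 0.811247 ≈ 0.567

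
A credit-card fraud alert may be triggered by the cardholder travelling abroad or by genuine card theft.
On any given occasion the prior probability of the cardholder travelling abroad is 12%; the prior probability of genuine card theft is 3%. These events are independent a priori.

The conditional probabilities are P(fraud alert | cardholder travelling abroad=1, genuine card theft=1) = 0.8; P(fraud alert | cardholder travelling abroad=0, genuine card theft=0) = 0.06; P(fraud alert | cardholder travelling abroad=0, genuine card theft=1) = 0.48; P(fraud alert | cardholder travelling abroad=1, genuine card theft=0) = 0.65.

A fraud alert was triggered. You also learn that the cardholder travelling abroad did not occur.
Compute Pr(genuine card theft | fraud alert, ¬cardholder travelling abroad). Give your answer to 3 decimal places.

Enumerate both values of genuine card theft and weight by the priors:
  P(fraud alert | ¬cardholder travelling abroad) = 0.06*0.97 + 0.48*0.03
        = 0.058200 + 0.014400 = 0.072600
Configurations with genuine card theft contribute 0.014400, so
  P(genuine card theft | fraud alert, ¬cardholder travelling abroad) = 0.014400 / 0.072600 ≈ 0.198

Pr(genuine card theft | fraud alert, ¬cardholder travelling abroad) ≈ 0.198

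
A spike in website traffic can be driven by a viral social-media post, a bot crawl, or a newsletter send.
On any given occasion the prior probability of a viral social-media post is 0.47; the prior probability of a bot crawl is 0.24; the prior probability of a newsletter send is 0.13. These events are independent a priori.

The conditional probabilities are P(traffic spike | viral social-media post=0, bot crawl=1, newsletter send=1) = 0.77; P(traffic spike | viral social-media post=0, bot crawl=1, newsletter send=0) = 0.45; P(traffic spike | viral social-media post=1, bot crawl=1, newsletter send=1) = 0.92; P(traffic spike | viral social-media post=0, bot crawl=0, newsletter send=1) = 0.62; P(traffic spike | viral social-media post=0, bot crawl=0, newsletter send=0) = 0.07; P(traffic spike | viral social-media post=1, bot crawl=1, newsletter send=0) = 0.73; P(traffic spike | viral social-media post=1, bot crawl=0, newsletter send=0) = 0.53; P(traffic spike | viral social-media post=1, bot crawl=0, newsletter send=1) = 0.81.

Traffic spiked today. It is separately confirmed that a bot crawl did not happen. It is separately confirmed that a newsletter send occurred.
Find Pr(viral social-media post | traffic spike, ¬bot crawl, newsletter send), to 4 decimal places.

By total probability over both values of viral social-media post:
  P(traffic spike | ¬bot crawl, newsletter send) = 0.62·0.53 + 0.81·0.47
        = 0.328600 + 0.380700 = 0.709300
Configurations with viral social-media post contribute 0.380700, so
  P(viral social-media post | traffic spike, ¬bot crawl, newsletter send) = 0.380700 / 0.709300 ≈ 0.5367

Pr(viral social-media post | traffic spike, ¬bot crawl, newsletter send) ≈ 0.5367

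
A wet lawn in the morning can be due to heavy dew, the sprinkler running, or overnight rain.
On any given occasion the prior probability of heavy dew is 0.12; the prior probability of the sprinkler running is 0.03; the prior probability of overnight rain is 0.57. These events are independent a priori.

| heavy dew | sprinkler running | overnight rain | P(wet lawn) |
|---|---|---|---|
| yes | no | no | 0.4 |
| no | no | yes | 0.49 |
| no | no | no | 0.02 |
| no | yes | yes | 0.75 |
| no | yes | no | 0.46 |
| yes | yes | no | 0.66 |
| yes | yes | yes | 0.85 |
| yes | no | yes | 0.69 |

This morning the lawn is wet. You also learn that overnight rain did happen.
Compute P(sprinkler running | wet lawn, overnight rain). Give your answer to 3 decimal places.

Numerator (weight on configurations with sprinkler running): 0.019800 + 0.003060 = 0.022860
The normalizing constant is 0.49*0.88*0.97 + 0.75*0.88*0.03 + 0.69*0.12*0.97 + 0.85*0.12*0.03 = 0.521440
P(sprinkler running | wet lawn, overnight rain) = 0.022860/0.521440 ≈ 0.044

P(sprinkler running | wet lawn, overnight rain) ≈ 0.044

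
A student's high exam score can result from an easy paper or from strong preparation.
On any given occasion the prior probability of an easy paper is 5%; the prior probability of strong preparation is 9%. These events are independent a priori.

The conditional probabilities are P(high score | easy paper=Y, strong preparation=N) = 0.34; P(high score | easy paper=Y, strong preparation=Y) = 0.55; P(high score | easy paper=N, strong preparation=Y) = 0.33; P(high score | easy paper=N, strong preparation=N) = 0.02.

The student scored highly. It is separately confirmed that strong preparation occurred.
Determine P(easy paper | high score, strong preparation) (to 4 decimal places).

Numerator (weight on configurations with easy paper): 0.55×0.05 = 0.027500
The normalizing constant is 0.33×0.95 + 0.55×0.05 = 0.341000
P(easy paper | high score, strong preparation) = 0.027500/0.341000 ≈ 0.0806

P(easy paper | high score, strong preparation) ≈ 0.0806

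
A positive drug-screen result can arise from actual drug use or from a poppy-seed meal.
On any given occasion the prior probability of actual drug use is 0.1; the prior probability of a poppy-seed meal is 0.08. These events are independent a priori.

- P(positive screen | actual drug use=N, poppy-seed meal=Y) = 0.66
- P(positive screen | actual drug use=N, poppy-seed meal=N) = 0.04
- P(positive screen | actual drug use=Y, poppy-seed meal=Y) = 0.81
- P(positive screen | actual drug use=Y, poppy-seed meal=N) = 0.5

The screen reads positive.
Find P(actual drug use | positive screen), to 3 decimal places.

By total probability over the 4 (actual drug use, poppy-seed meal) configurations:
  P(positive screen) = 0.04·0.9·0.92 + 0.66·0.9·0.08 + 0.5·0.1·0.92 + 0.81·0.1·0.08
        = 0.033120 + 0.047520 + 0.046000 + 0.006480 = 0.133120
Keeping only the actual drug use-present terms gives 0.052480, so
  P(actual drug use | positive screen) = 0.052480 / 0.133120 ≈ 0.394

P(actual drug use | positive screen) ≈ 0.394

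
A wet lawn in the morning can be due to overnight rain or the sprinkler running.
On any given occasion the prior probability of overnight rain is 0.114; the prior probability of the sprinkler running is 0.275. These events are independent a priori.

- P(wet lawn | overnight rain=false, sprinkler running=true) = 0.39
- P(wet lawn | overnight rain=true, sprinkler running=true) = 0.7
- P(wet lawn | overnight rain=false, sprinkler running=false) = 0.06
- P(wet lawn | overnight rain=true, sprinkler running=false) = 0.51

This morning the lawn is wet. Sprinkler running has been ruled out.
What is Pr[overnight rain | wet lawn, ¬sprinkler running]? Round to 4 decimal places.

By total probability over both values of overnight rain:
  P(wet lawn | ¬sprinkler running) = 0.06*0.886 + 0.51*0.114
        = 0.053160 + 0.058140 = 0.111300
Keeping only the overnight rain-present terms gives 0.058140, so
  P(overnight rain | wet lawn, ¬sprinkler running) = 0.058140 / 0.111300 ≈ 0.5224

Pr[overnight rain | wet lawn, ¬sprinkler running] ≈ 0.5224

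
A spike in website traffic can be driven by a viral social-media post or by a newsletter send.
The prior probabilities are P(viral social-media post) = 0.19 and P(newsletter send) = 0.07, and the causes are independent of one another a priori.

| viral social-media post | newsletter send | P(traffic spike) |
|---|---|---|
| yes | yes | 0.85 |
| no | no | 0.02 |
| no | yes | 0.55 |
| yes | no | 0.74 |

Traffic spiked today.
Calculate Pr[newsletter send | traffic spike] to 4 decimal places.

By total probability over the 4 (viral social-media post, newsletter send) configurations:
  P(traffic spike) = 0.02*0.81*0.93 + 0.55*0.81*0.07 + 0.74*0.19*0.93 + 0.85*0.19*0.07
        = 0.015066 + 0.031185 + 0.130758 + 0.011305 = 0.188314
Keeping only the newsletter send-present terms gives 0.042490, so
  P(newsletter send | traffic spike) = 0.042490 / 0.188314 ≈ 0.2256

Pr[newsletter send | traffic spike] ≈ 0.2256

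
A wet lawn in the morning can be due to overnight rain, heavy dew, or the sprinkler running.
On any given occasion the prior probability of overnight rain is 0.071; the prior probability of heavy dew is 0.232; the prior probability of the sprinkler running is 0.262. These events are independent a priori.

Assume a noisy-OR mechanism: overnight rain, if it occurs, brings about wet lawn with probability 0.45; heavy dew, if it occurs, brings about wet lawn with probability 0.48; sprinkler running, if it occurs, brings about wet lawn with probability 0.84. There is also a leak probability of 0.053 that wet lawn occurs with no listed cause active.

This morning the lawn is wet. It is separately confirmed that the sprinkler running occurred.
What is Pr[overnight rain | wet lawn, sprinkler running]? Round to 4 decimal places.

Pr[overnight rain | wet lawn, sprinkler running] ≈ 0.0756

Under noisy-OR, P(wet lawn | causes) = 1 − (1−0.053)·∏(1−qᵢ) over the active causes.
P(wet lawn | sprinkler running) = 0.84848*0.929*0.768 + 0.92121*0.929*0.232 + 0.916664*0.071*0.768 + 0.956665*0.071*0.232 = 0.605367 + 0.198547 + 0.049984 + 0.015758 = 0.869656
The overnight rain-present share is 0.049984 + 0.015758 = 0.065742.
So P(overnight rain | wet lawn, sprinkler running) = 0.065742/0.869656 ≈ 0.0756.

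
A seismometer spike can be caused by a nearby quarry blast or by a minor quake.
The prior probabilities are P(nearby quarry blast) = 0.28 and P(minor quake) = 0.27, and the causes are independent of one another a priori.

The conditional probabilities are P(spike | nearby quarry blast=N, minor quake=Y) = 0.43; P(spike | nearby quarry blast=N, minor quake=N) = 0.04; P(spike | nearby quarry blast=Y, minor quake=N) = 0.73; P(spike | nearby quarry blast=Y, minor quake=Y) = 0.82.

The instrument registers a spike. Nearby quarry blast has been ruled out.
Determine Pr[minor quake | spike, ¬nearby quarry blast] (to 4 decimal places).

For the numerator, keep only minor quake=true terms: 0.43*0.27 = 0.116100
Normalizer over all consistent configurations: 0.04*0.73 + 0.43*0.27 = 0.145300
P(minor quake | spike, ¬nearby quarry blast) = 0.116100/0.145300 ≈ 0.7990

Pr[minor quake | spike, ¬nearby quarry blast] ≈ 0.7990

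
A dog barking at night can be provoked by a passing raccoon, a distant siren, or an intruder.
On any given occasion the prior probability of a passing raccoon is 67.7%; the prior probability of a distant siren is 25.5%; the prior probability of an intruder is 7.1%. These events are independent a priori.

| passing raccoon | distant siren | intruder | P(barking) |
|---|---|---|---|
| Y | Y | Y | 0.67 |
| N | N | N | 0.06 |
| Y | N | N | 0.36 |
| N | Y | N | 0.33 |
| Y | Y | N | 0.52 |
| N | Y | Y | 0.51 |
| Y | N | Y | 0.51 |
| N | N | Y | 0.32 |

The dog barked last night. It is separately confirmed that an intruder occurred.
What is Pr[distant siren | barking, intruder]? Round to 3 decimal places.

Pr[distant siren | barking, intruder] ≈ 0.321

Weight on distant siren=true, given the evidence: 0.042006 + 0.115665 = 0.157671
Normalizer over all consistent configurations: 0.32×0.323×0.745 + 0.51×0.323×0.255 + 0.51×0.677×0.745 + 0.67×0.677×0.255 = 0.491900
Posterior = 0.157671 / 0.491900 ≈ 0.321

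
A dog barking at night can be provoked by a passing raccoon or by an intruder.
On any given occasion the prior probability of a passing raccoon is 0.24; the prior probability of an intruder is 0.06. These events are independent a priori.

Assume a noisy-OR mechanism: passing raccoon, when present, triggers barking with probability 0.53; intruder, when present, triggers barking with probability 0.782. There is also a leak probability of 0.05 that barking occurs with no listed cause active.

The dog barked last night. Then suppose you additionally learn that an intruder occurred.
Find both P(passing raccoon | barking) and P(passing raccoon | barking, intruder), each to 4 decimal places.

P(passing raccoon | barking) ≈ 0.6573; P(passing raccoon | barking, intruder) ≈ 0.2644

Under noisy-OR, P(barking | causes) = 1 − (1−0.05)·∏(1−qᵢ) over the active causes.
Weight on passing raccoon=true, given the evidence: 0.124870 + 0.012998 = 0.137868
The normalizing constant is 0.05×0.76×0.94 + 0.7929×0.76×0.06 + 0.5535×0.24×0.94 + 0.902663×0.24×0.06 = 0.209744
P(passing raccoon | barking) = 0.137868/0.209744 ≈ 0.6573

With the extra evidence:
For the numerator, keep only passing raccoon=true terms: 0.902663×0.24 = 0.216639
The normalizing constant is 0.7929×0.76 + 0.902663×0.24 = 0.819243
Posterior = 0.216639 / 0.819243 ≈ 0.2644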